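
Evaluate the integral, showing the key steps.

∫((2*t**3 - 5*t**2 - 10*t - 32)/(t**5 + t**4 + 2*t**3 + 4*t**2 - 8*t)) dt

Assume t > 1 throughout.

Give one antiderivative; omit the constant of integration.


Step 1. Decompose ∫((2*t**3 - 5*t**2 - 10*t - 32)/(t**5 + t**4 + 2*t**3 + 4*t**2 - 8*t)) dt by partial fractions, (2*t**3 - 5*t**2 - 10*t - 32)/(t**5 + t**4 + 2*t**3 + 4*t**2 - 8*t) = 3/(t**2 + 4) - 1/(t + 2) - 3/(t - 1) + 4/t: now ∫(4/t) dt + ∫(-3/(t - 1)) dt + ∫(-1/(t + 2)) dt + ∫(3/(t**2 + 4)) dt.
Step 2. Evaluate the standard form [assuming t > -2]: now -log(t + 2) + ∫(4/t) dt + ∫(-3/(t - 1)) dt + ∫(3/(t**2 + 4)) dt.
Step 3. Evaluate the standard form [assuming t > 1]: now -3*log(t - 1) - log(t + 2) + ∫(4/t) dt + ∫(3/(t**2 + 4)) dt.
Step 4. Evaluate the standard form [assuming t > 0]: now 4*log(t) - 3*log(t - 1) - log(t + 2) + ∫(3/(t**2 + 4)) dt.
Step 5. Evaluate the standard form: now 4*log(t) - 3*log(t - 1) - log(t + 2) + 3*atan(t/2)/2.
Answer: 4*log(t) - 3*log(t - 1) - log(t + 2) + 3*atan(t/2)/2.


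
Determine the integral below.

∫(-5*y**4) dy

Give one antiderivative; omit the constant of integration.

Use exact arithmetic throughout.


Answer: -y**5.


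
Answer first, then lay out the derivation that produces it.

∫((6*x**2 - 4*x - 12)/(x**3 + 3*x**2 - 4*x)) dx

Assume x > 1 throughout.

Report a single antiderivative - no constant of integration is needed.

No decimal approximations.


The answer is 3*log(x) - 2*log(x - 1) + 5*log(x + 4).
Step 1. Decompose ∫((6*x**2 - 4*x - 12)/(x**3 + 3*x**2 - 4*x)) dx by partial fractions, (6*x**2 - 4*x - 12)/(x**3 + 3*x**2 - 4*x) = 5/(x + 4) - 2/(x - 1) + 3/x: now ∫(3/x) dx + ∫(-2/(x - 1)) dx + ∫(5/(x + 4)) dx.
Step 2. Evaluate the standard form [assuming x > 0]: now 3*log(x) + ∫(-2/(x - 1)) dx + ∫(5/(x + 4)) dx.
Step 3. Evaluate the standard form [assuming x > 1]: now 3*log(x) - 2*log(x - 1) + ∫(5/(x + 4)) dx.
Step 4. Evaluate the standard form [assuming x > -4]: now 3*log(x) - 2*log(x - 1) + 5*log(x + 4).
Answer: 3*log(x) - 2*log(x - 1) + 5*log(x + 4).


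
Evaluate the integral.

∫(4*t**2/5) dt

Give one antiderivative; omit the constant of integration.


Answer: 4*t**3/15.


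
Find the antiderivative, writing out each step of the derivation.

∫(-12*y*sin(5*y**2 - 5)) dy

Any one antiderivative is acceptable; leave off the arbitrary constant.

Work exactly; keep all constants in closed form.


Step 1. Substitute u = y**2 - 1, turning ∫(-12*y*sin(5*y**2 - 5)) dy into ∫(-6*sin(5*u)) du: now ∫(-6*sin(5*u)) du.
Step 2. Evaluate the standard form: now 6*cos(5*u)/5.
Step 3. Substitute back u = y**2 - 1: now 6*cos(5*y**2 - 5)/5.
Answer: 6*cos(5*y**2 - 5)/5.


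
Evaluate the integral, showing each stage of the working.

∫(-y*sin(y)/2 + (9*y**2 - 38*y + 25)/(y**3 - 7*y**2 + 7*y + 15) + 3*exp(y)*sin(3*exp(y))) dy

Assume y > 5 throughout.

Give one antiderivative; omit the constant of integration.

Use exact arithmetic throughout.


Step 1. Rewrite: now ∫(-y*sin(y)/2) dy + ∫((9*y**2 - 38*y + 25)/(y**3 - 7*y**2 + 7*y + 15)) dy + ∫(3*exp(y)*sin(3*exp(y))) dy.
Step 2. Integrate ∫(-y*sin(y)/2) dy by parts with u = y, dv = (-sin(y)/2) dy, so v = cos(y)/2: now y*cos(y)/2 + ∫((9*y**2 - 38*y + 25)/(y**3 - 7*y**2 + 7*y + 15)) dy + ∫(3*exp(y)*sin(3*exp(y))) dy + ∫(-cos(y)/2) dy.
Step 3. Evaluate the standard form: now y*cos(y)/2 - sin(y)/2 + ∫((9*y**2 - 38*y + 25)/(y**3 - 7*y**2 + 7*y + 15)) dy + ∫(3*exp(y)*sin(3*exp(y))) dy.
Step 4. Decompose ∫((9*y**2 - 38*y + 25)/(y**3 - 7*y**2 + 7*y + 15)) dy by partial fractions, (9*y**2 - 38*y + 25)/(y**3 - 7*y**2 + 7*y + 15) = 3/(y + 1) + 1/(y - 3) + 5/(y - 5): now y*cos(y)/2 - sin(y)/2 + ∫(3*exp(y)*sin(3*exp(y))) dy + ∫(5/(y - 5)) dy + ∫(1/(y - 3)) dy + ∫(3/(y + 1)) dy.
Step 5. Evaluate the standard form [assuming y > -1]: now y*cos(y)/2 + 3*log(y + 1) - sin(y)/2 + ∫(3*exp(y)*sin(3*exp(y))) dy + ∫(5/(y - 5)) dy + ∫(1/(y - 3)) dy.
Step 6. Evaluate the standard form [assuming y > 3]: now y*cos(y)/2 + log(y - 3) + 3*log(y + 1) - sin(y)/2 + ∫(3*exp(y)*sin(3*exp(y))) dy + ∫(5/(y - 5)) dy.
Step 7. Evaluate the standard form [assuming y > 5]: now y*cos(y)/2 + 5*log(y - 5) + log(y - 3) + 3*log(y + 1) - sin(y)/2 + ∫(3*exp(y)*sin(3*exp(y))) dy.
Step 8. Substitute u = exp(y), turning ∫(3*exp(y)*sin(3*exp(y))) dy into ∫(3*sin(3*u)) du: now y*cos(y)/2 + 5*log(y - 5) + log(y - 3) + 3*log(y + 1) - sin(y)/2 + ∫(3*sin(3*u)) du.
Step 9. Evaluate the standard form: now y*cos(y)/2 + 5*log(y - 5) + log(y - 3) + 3*log(y + 1) - sin(y)/2 - cos(3*u).
Step 10. Substitute back u = exp(y): now y*cos(y)/2 + 5*log(y - 5) + log(y - 3) + 3*log(y + 1) - sin(y)/2 - cos(3*exp(y)).
Answer: y*cos(y)/2 + 5*log(y - 5) + log(y - 3) + 3*log(y + 1) - sin(y)/2 - cos(3*exp(y)).


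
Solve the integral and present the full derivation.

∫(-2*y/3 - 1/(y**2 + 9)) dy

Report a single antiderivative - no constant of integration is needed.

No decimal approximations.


Step 1. Rewrite: now ∫(-2*y/3) dy + ∫(-1/(y**2 + 9)) dy.
Step 2. Evaluate the standard form: now -atan(y/3)/3 + ∫(-2*y/3) dy.
Step 3. Evaluate the standard form: now -y**2/3 - atan(y/3)/3.
Answer: -y**2/3 - atan(y/3)/3.


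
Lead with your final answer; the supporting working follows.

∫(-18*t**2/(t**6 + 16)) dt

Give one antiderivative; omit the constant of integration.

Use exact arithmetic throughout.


The answer is -3*atan(t**3/4)/2.
Step 1. Substitute u = t**3, turning ∫(-18*t**2/(t**6 + 16)) dt into ∫(-6/(u**2 + 16)) du: now ∫(-6/(u**2 + 16)) du.
Step 2. Evaluate the standard form: now -3*atan(u/4)/2.
Step 3. Substitute back u = t**3: now -3*atan(t**3/4)/2.
Answer: -3*atan(t**3/4)/2.


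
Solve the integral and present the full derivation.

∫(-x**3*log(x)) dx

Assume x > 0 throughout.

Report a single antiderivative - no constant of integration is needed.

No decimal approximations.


Step 1. Integrate ∫(-x**3*log(x)) dx by parts with u = log(x), dv = (-x**3) dx, so v = -x**4/4 [assuming x > 0]: now -x**4*log(x)/4 + ∫(x**3/4) dx.
Step 2. Evaluate the standard form: now -x**4*log(x)/4 + x**4/16.
Answer: -x**4*log(x)/4 + x**4/16.


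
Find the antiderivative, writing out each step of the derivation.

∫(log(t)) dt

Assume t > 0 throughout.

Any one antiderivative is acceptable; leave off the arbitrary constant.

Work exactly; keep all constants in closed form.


Step 1. Integrate ∫(log(t)) dt by parts with u = log(t), dv = (1) dt, so v = t [assuming t > 0]: now t*log(t) + ∫(-1) dt.
Step 2. Evaluate the standard form: now t*log(t) - t.
Answer: t*log(t) - t.


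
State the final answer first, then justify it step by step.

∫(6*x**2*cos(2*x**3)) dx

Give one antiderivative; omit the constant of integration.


The answer is sin(2*x**3).
Step 1. Substitute u = x**3, turning ∫(6*x**2*cos(2*x**3)) dx into ∫(2*cos(2*u)) du: now ∫(2*cos(2*u)) du.
Step 2. Evaluate the standard form: now sin(2*u).
Step 3. Substitute back u = x**3: now sin(2*x**3).
Answer: sin(2*x**3).


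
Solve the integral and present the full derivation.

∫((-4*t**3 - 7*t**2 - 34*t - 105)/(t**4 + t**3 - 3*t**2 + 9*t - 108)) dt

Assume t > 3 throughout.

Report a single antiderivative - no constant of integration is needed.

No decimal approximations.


Step 1. Decompose ∫((-4*t**3 - 7*t**2 - 34*t - 105)/(t**4 + t**3 - 3*t**2 + 9*t - 108)) dt by partial fractions, (-4*t**3 - 7*t**2 - 34*t - 105)/(t**4 + t**3 - 3*t**2 + 9*t - 108) = 2/(t**2 + 9) - 1/(t + 4) - 3/(t - 3): now ∫(-3/(t - 3)) dt + ∫(-1/(t + 4)) dt + ∫(2/(t**2 + 9)) dt.
Step 2. Evaluate the standard form [assuming t > -4]: now -log(t + 4) + ∫(-3/(t - 3)) dt + ∫(2/(t**2 + 9)) dt.
Step 3. Evaluate the standard form [assuming t > 3]: now -3*log(t - 3) - log(t + 4) + ∫(2/(t**2 + 9)) dt.
Step 4. Evaluate the standard form: now -3*log(t - 3) - log(t + 4) + 2*atan(t/3)/3.
Answer: -3*log(t - 3) - log(t + 4) + 2*atan(t/3)/3.


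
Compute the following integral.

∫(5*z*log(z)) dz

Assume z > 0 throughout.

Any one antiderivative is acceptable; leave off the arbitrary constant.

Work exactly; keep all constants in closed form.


Answer: 5*z**2*log(z)/2 - 5*z**2/4.


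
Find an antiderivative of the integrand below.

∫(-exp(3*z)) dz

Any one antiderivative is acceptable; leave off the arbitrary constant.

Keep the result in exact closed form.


Answer: -exp(3*z)/3.


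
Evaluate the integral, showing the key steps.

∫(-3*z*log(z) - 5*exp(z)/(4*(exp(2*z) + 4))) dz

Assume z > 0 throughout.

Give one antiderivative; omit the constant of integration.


Step 1. Rewrite: now ∫(-3*z*log(z)) dz + ∫(-5*exp(z)/(4*(exp(2*z) + 4))) dz.
Step 2. Integrate ∫(-3*z*log(z)) dz by parts with u = log(z), dv = (-3*z) dz, so v = -3*z**2/2 [assuming z > 0]: now -3*z**2*log(z)/2 + ∫(3*z/2) dz + ∫(-5*exp(z)/(4*(exp(2*z) + 4))) dz.
Step 3. Evaluate the standard form: now -3*z**2*log(z)/2 + 3*z**2/4 + ∫(-5*exp(z)/(4*(exp(2*z) + 4))) dz.
Step 4. Substitute u = exp(z), turning ∫(-5*exp(z)/(4*(exp(2*z) + 4))) dz into ∫(-5/(4*(u**2 + 4))) du: now -3*z**2*log(z)/2 + 3*z**2/4 + ∫(-5/(4*(u**2 + 4))) du.
Step 5. Evaluate the standard form: now -3*z**2*log(z)/2 + 3*z**2/4 - 5*atan(u/2)/8.
Step 6. Substitute back u = exp(z): now -3*z**2*log(z)/2 + 3*z**2/4 - 5*atan(exp(z)/2)/8.
Answer: -3*z**2*log(z)/2 + 3*z**2/4 - 5*atan(exp(z)/2)/8.


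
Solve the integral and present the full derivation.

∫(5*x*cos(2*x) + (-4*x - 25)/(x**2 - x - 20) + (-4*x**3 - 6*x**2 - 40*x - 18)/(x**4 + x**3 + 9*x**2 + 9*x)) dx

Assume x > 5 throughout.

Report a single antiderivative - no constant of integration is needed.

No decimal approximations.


Step 1. Rewrite: now ∫(5*x*cos(2*x)) dx + ∫((-4*x - 25)/(x**2 - x - 20)) dx + ∫((-4*x**3 - 6*x**2 - 40*x - 18)/(x**4 + x**3 + 9*x**2 + 9*x)) dx.
Step 2. Decompose ∫((-4*x - 25)/(x**2 - x - 20)) dx by partial fractions, (-4*x - 25)/(x**2 - x - 20) = 1/(x + 4) - 5/(x - 5): now ∫(5*x*cos(2*x)) dx + ∫((-4*x**3 - 6*x**2 - 40*x - 18)/(x**4 + x**3 + 9*x**2 + 9*x)) dx + ∫(-5/(x - 5)) dx + ∫(1/(x + 4)) dx.
Step 3. Evaluate the standard form [assuming x > -4]: now log(x + 4) + ∫(5*x*cos(2*x)) dx + ∫((-4*x**3 - 6*x**2 - 40*x - 18)/(x**4 + x**3 + 9*x**2 + 9*x)) dx + ∫(-5/(x - 5)) dx.
Step 4. Evaluate the standard form [assuming x > 5]: now -5*log(x - 5) + log(x + 4) + ∫(5*x*cos(2*x)) dx + ∫((-4*x**3 - 6*x**2 - 40*x - 18)/(x**4 + x**3 + 9*x**2 + 9*x)) dx.
Step 5. Integrate ∫(5*x*cos(2*x)) dx by parts with u = x, dv = (5*cos(2*x)) dx, so v = 5*sin(2*x)/2: now 5*x*sin(2*x)/2 - 5*log(x - 5) + log(x + 4) + ∫((-4*x**3 - 6*x**2 - 40*x - 18)/(x**4 + x**3 + 9*x**2 + 9*x)) dx + ∫(-5*sin(2*x)/2) dx.
Step 6. Evaluate the standard form: now 5*x*sin(2*x)/2 - 5*log(x - 5) + log(x + 4) + 5*cos(2*x)/4 + ∫((-4*x**3 - 6*x**2 - 40*x - 18)/(x**4 + x**3 + 9*x**2 + 9*x)) dx.
Step 7. Decompose ∫((-4*x**3 - 6*x**2 - 40*x - 18)/(x**4 + x**3 + 9*x**2 + 9*x)) dx by partial fractions, (-4*x**3 - 6*x**2 - 40*x - 18)/(x**4 + x**3 + 9*x**2 + 9*x) = -4/(x**2 + 9) - 2/(x + 1) - 2/x: now 5*x*sin(2*x)/2 - 5*log(x - 5) + log(x + 4) + 5*cos(2*x)/4 + ∫(-2/x) dx + ∫(-2/(x + 1)) dx + ∫(-4/(x**2 + 9)) dx.
Step 8. Evaluate the standard form [assuming x > 0]: now 5*x*sin(2*x)/2 - 2*log(x) - 5*log(x - 5) + log(x + 4) + 5*cos(2*x)/4 + ∫(-2/(x + 1)) dx + ∫(-4/(x**2 + 9)) dx.
Step 9. Evaluate the standard form [assuming x > -1]: now 5*x*sin(2*x)/2 - 2*log(x) - 5*log(x - 5) - 2*log(x + 1) + log(x + 4) + 5*cos(2*x)/4 + ∫(-4/(x**2 + 9)) dx.
Step 10. Evaluate the standard form: now 5*x*sin(2*x)/2 - 2*log(x) - 5*log(x - 5) - 2*log(x + 1) + log(x + 4) + 5*cos(2*x)/4 - 4*atan(x/3)/3.
Answer: 5*x*sin(2*x)/2 - 2*log(x) - 5*log(x - 5) - 2*log(x + 1) + log(x + 4) + 5*cos(2*x)/4 - 4*atan(x/3)/3.


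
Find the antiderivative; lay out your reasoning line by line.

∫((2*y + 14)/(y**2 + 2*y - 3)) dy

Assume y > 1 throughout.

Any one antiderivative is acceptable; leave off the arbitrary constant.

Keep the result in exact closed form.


Step 1. Decompose ∫((2*y + 14)/(y**2 + 2*y - 3)) dy by partial fractions, (2*y + 14)/(y**2 + 2*y - 3) = -2/(y + 3) + 4/(y - 1): now ∫(4/(y - 1)) dy + ∫(-2/(y + 3)) dy.
Step 2. Evaluate the standard form [assuming y > -3]: now -2*log(y + 3) + ∫(4/(y - 1)) dy.
Step 3. Evaluate the standard form [assuming y > 1]: now 4*log(y - 1) - 2*log(y + 3).
Answer: 4*log(y - 1) - 2*log(y + 3).


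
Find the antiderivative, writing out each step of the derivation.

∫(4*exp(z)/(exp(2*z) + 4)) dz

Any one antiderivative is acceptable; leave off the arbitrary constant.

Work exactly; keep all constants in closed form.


Step 1. Substitute u = exp(z), turning ∫(4*exp(z)/(exp(2*z) + 4)) dz into ∫(4/(u**2 + 4)) du: now ∫(4/(u**2 + 4)) du.
Step 2. Evaluate the standard form: now 2*atan(u/2).
Step 3. Substitute back u = exp(z): now 2*atan(exp(z)/2).
Answer: 2*atan(exp(z)/2).


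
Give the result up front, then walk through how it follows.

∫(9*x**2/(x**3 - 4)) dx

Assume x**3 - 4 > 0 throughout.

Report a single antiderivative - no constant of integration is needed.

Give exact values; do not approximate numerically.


The answer is 3*log(x**3 - 4).
Step 1. Substitute u = x**3 - 4, turning ∫(9*x**2/(x**3 - 4)) dx into ∫(3/u) du: now ∫(3/u) du.
Step 2. Evaluate the standard form [assuming u > 0]: now 3*log(u).
Step 3. Substitute back u = x**3 - 4: now 3*log(x**3 - 4).
Answer: 3*log(x**3 - 4).


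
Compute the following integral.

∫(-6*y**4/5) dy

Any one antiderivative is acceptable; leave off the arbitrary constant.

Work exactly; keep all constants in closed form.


Answer: -6*y**5/25.


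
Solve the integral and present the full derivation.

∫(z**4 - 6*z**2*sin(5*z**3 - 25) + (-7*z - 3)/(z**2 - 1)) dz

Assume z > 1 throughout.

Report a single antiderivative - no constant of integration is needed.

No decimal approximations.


Step 1. Rewrite: now ∫(z**4) dz + ∫(-6*z**2*sin(5*z**3 - 25)) dz + ∫((-7*z - 3)/(z**2 - 1)) dz.
Step 2. Substitute u = z**3 - 5, turning ∫(-6*z**2*sin(5*z**3 - 25)) dz into ∫(-2*sin(5*u)) du: now ∫(z**4) dz + ∫((-7*z - 3)/(z**2 - 1)) dz + ∫(-2*sin(5*u)) du.
Step 3. Evaluate the standard form: now 2*cos(5*u)/5 + ∫(z**4) dz + ∫((-7*z - 3)/(z**2 - 1)) dz.
Step 4. Substitute back u = z**3 - 5: now 2*cos(5*z**3 - 25)/5 + ∫(z**4) dz + ∫((-7*z - 3)/(z**2 - 1)) dz.
Step 5. Evaluate the standard form: now z**5/5 + 2*cos(5*z**3 - 25)/5 + ∫((-7*z - 3)/(z**2 - 1)) dz.
Step 6. Decompose ∫((-7*z - 3)/(z**2 - 1)) dz by partial fractions, (-7*z - 3)/(z**2 - 1) = -2/(z + 1) - 5/(z - 1): now z**5/5 + 2*cos(5*z**3 - 25)/5 + ∫(-5/(z - 1)) dz + ∫(-2/(z + 1)) dz.
Step 7. Evaluate the standard form [assuming z > -1]: now z**5/5 - 2*log(z + 1) + 2*cos(5*z**3 - 25)/5 + ∫(-5/(z - 1)) dz.
Step 8. Evaluate the standard form [assuming z > 1]: now z**5/5 - 5*log(z - 1) - 2*log(z + 1) + 2*cos(5*z**3 - 25)/5.
Answer: z**5/5 - 5*log(z - 1) - 2*log(z + 1) + 2*cos(5*z**3 - 25)/5.


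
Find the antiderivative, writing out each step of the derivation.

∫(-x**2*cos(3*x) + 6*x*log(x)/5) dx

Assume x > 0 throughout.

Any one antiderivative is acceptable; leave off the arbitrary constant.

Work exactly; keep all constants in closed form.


Step 1. Rewrite: now ∫(6*x*log(x)/5) dx + ∫(-x**2*cos(3*x)) dx.
Step 2. Integrate ∫(-x**2*cos(3*x)) dx by parts with u = x**2, dv = (-cos(3*x)) dx, so v = -sin(3*x)/3: now -x**2*sin(3*x)/3 + ∫(6*x*log(x)/5) dx + ∫(2*x*sin(3*x)/3) dx.
Step 3. Integrate ∫(2*x*sin(3*x)/3) dx by parts with u = x, dv = (2*sin(3*x)/3) dx, so v = -2*cos(3*x)/9: now -x**2*sin(3*x)/3 - 2*x*cos(3*x)/9 + ∫(6*x*log(x)/5) dx + ∫(2*cos(3*x)/9) dx.
Step 4. Evaluate the standard form: now -x**2*sin(3*x)/3 - 2*x*cos(3*x)/9 + 2*sin(3*x)/27 + ∫(6*x*log(x)/5) dx.
Step 5. Integrate ∫(6*x*log(x)/5) dx by parts with u = log(x), dv = (6*x/5) dx, so v = 3*x**2/5 [assuming x > 0]: now 3*x**2*log(x)/5 - x**2*sin(3*x)/3 - 2*x*cos(3*x)/9 + 2*sin(3*x)/27 + ∫(-3*x/5) dx.
Step 6. Evaluate the standard form: now 3*x**2*log(x)/5 - x**2*sin(3*x)/3 - 3*x**2/10 - 2*x*cos(3*x)/9 + 2*sin(3*x)/27.
Answer: 3*x**2*log(x)/5 - x**2*sin(3*x)/3 - 3*x**2/10 - 2*x*cos(3*x)/9 + 2*sin(3*x)/27.


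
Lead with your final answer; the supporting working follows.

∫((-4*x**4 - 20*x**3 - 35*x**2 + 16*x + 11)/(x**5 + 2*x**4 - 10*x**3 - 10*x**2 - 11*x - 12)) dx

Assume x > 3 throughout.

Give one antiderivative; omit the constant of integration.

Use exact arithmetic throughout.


The answer is -4*log(x - 3) + log(x + 1) - log(x + 4) - 3*atan(x).
Step 1. Decompose ∫((-4*x**4 - 20*x**3 - 35*x**2 + 16*x + 11)/(x**5 + 2*x**4 - 10*x**3 - 10*x**2 - 11*x - 12)) dx by partial fractions, (-4*x**4 - 20*x**3 - 35*x**2 + 16*x + 11)/(x**5 + 2*x**4 - 10*x**3 - 10*x**2 - 11*x - 12) = -3/(x**2 + 1) - 1/(x + 4) + 1/(x + 1) - 4/(x - 3): now ∫(-4/(x - 3)) dx + ∫(1/(x + 1)) dx + ∫(-1/(x + 4)) dx + ∫(-3/(x**2 + 1)) dx.
Step 2. Evaluate the standard form [assuming x > -4]: now -log(x + 4) + ∫(-4/(x - 3)) dx + ∫(1/(x + 1)) dx + ∫(-3/(x**2 + 1)) dx.
Step 3. Evaluate the standard form [assuming x > -1]: now log(x + 1) - log(x + 4) + ∫(-4/(x - 3)) dx + ∫(-3/(x**2 + 1)) dx.
Step 4. Evaluate the standard form [assuming x > 3]: now -4*log(x - 3) + log(x + 1) - log(x + 4) + ∫(-3/(x**2 + 1)) dx.
Step 5. Evaluate the standard form: now -4*log(x - 3) + log(x + 1) - log(x + 4) - 3*atan(x).
Answer: -4*log(x - 3) + log(x + 1) - log(x + 4) - 3*atan(x).


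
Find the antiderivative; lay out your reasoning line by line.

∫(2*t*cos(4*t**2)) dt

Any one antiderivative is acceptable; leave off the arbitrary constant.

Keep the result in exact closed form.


Step 1. Substitute u = t**2, turning ∫(2*t*cos(4*t**2)) dt into ∫(cos(4*u)) du: now ∫(cos(4*u)) du.
Step 2. Evaluate the standard form: now sin(4*u)/4.
Step 3. Substitute back u = t**2: now sin(4*t**2)/4.
Answer: sin(4*t**2)/4.


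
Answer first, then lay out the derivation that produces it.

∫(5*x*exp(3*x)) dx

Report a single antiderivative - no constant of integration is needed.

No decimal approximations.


The answer is 5*x*exp(3*x)/3 - 5*exp(3*x)/9.
Step 1. Integrate ∫(5*x*exp(3*x)) dx by parts with u = x, dv = (5*exp(3*x)) dx, so v = 5*exp(3*x)/3: now 5*x*exp(3*x)/3 + ∫(-5*exp(3*x)/3) dx.
Step 2. Evaluate the standard form: now 5*x*exp(3*x)/3 - 5*exp(3*x)/9.
Answer: 5*x*exp(3*x)/3 - 5*exp(3*x)/9.


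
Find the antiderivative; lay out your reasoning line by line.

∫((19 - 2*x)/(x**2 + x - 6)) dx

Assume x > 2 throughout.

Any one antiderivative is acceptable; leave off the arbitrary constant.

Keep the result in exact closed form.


Step 1. Decompose ∫((19 - 2*x)/(x**2 + x - 6)) dx by partial fractions, (19 - 2*x)/(x**2 + x - 6) = -5/(x + 3) + 3/(x - 2): now ∫(3/(x - 2)) dx + ∫(-5/(x + 3)) dx.
Step 2. Evaluate the standard form [assuming x > 2]: now 3*log(x - 2) + ∫(-5/(x + 3)) dx.
Step 3. Evaluate the standard form [assuming x > -3]: now 3*log(x - 2) - 5*log(x + 3).
Answer: 3*log(x - 2) - 5*log(x + 3).


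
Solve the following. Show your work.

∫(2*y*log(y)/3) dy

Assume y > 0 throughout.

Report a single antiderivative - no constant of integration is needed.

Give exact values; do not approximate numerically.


Step 1. Integrate ∫(2*y*log(y)/3) dy by parts with u = log(y), dv = (2*y/3) dy, so v = y**2/3 [assuming y > 0]: now y**2*log(y)/3 + ∫(-y/3) dy.
Step 2. Evaluate the standard form: now y**2*log(y)/3 - y**2/6.
Answer: y**2*log(y)/3 - y**2/6.


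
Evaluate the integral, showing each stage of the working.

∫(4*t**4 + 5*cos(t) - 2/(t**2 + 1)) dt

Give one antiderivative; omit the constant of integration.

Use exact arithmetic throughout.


Step 1. Rewrite: now ∫(4*t**4) dt + ∫(-2/(t**2 + 1)) dt + ∫(5*cos(t)) dt.
Step 2. Evaluate the standard form: now -2*atan(t) + ∫(4*t**4) dt + ∫(5*cos(t)) dt.
Step 3. Evaluate the standard form: now 4*t**5/5 - 2*atan(t) + ∫(5*cos(t)) dt.
Step 4. Evaluate the standard form: now 4*t**5/5 + 5*sin(t) - 2*atan(t).
Answer: 4*t**5/5 + 5*sin(t) - 2*atan(t).


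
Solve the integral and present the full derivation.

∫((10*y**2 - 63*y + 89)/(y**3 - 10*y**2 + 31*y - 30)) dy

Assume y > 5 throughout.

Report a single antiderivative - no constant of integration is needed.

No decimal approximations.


Step 1. Decompose ∫((10*y**2 - 63*y + 89)/(y**3 - 10*y**2 + 31*y - 30)) dy by partial fractions, (10*y**2 - 63*y + 89)/(y**3 - 10*y**2 + 31*y - 30) = 1/(y - 2) + 5/(y - 3) + 4/(y - 5): now ∫(4/(y - 5)) dy + ∫(5/(y - 3)) dy + ∫(1/(y - 2)) dy.
Step 2. Evaluate the standard form [assuming y > 5]: now 4*log(y - 5) + ∫(5/(y - 3)) dy + ∫(1/(y - 2)) dy.
Step 3. Evaluate the standard form [assuming y > 2]: now 4*log(y - 5) + log(y - 2) + ∫(5/(y - 3)) dy.
Step 4. Evaluate the standard form [assuming y > 3]: now 4*log(y - 5) + 5*log(y - 3) + log(y - 2).
Answer: 4*log(y - 5) + 5*log(y - 3) + log(y - 2).


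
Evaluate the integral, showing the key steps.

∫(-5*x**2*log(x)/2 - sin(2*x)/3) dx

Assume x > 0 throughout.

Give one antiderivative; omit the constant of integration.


Step 1. Rewrite: now ∫(-5*x**2*log(x)/2) dx + ∫(-sin(2*x)/3) dx.
Step 2. Integrate ∫(-5*x**2*log(x)/2) dx by parts with u = log(x), dv = (-5*x**2/2) dx, so v = -5*x**3/6 [assuming x > 0]: now -5*x**3*log(x)/6 + ∫(5*x**2/6) dx + ∫(-sin(2*x)/3) dx.
Step 3. Evaluate the standard form: now -5*x**3*log(x)/6 + 5*x**3/18 + ∫(-sin(2*x)/3) dx.
Step 4. Evaluate the standard form: now -5*x**3*log(x)/6 + 5*x**3/18 + cos(2*x)/6.
Answer: -5*x**3*log(x)/6 + 5*x**3/18 + cos(2*x)/6.


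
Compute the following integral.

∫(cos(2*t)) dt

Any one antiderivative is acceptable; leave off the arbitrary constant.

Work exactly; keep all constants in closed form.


Answer: sin(2*t)/2.


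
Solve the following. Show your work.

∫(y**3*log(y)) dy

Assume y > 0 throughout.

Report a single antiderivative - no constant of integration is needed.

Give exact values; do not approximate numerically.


Step 1. Integrate ∫(y**3*log(y)) dy by parts with u = log(y), dv = (y**3) dy, so v = y**4/4 [assuming y > 0]: now y**4*log(y)/4 + ∫(-y**3/4) dy.
Step 2. Evaluate the standard form: now y**4*log(y)/4 - y**4/16.
Answer: y**4*log(y)/4 - y**4/16.


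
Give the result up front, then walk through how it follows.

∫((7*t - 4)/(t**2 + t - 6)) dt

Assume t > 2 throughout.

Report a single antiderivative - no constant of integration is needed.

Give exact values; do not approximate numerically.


The answer is 2*log(t - 2) + 5*log(t + 3).
Step 1. Decompose ∫((7*t - 4)/(t**2 + t - 6)) dt by partial fractions, (7*t - 4)/(t**2 + t - 6) = 5/(t + 3) + 2/(t - 2): now ∫(2/(t - 2)) dt + ∫(5/(t + 3)) dt.
Step 2. Evaluate the standard form [assuming t > 2]: now 2*log(t - 2) + ∫(5/(t + 3)) dt.
Step 3. Evaluate the standard form [assuming t > -3]: now 2*log(t - 2) + 5*log(t + 3).
Answer: 2*log(t - 2) + 5*log(t + 3).


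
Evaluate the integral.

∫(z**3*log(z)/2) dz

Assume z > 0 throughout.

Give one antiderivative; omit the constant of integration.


Answer: z**4*log(z)/8 - z**4/32.


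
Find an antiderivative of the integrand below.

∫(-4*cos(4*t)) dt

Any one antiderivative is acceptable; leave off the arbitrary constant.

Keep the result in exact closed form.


Answer: -sin(4*t).


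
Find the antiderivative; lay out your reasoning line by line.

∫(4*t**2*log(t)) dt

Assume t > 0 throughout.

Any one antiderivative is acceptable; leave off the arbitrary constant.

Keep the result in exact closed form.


Step 1. Integrate ∫(4*t**2*log(t)) dt by parts with u = log(t), dv = (4*t**2) dt, so v = 4*t**3/3 [assuming t > 0]: now 4*t**3*log(t)/3 + ∫(-4*t**2/3) dt.
Step 2. Evaluate the standard form: now 4*t**3*log(t)/3 - 4*t**3/9.
Answer: 4*t**3*log(t)/3 - 4*t**3/9.


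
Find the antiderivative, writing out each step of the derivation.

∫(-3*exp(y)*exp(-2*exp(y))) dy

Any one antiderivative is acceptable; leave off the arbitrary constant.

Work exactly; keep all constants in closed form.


Step 1. Substitute u = exp(y), turning ∫(-3*exp(y)*exp(-2*exp(y))) dy into ∫(-3*exp(-2*u)) du: now ∫(-3*exp(-2*u)) du.
Step 2. Evaluate the standard form: now 3*exp(-2*u)/2.
Step 3. Substitute back u = exp(y): now 3*exp(-2*exp(y))/2.
Answer: 3*exp(-2*exp(y))/2.


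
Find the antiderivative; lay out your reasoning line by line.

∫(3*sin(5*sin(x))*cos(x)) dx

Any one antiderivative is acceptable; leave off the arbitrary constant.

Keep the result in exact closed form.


Step 1. Substitute u = sin(x), turning ∫(3*sin(5*sin(x))*cos(x)) dx into ∫(3*sin(5*u)) du: now ∫(3*sin(5*u)) du.
Step 2. Evaluate the standard form: now -3*cos(5*u)/5.
Step 3. Substitute back u = sin(x): now -3*cos(5*sin(x))/5.
Answer: -3*cos(5*sin(x))/5.


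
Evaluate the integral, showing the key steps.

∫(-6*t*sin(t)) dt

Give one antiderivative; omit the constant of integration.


Step 1. Integrate ∫(-6*t*sin(t)) dt by parts with u = t, dv = (-6*sin(t)) dt, so v = 6*cos(t): now 6*t*cos(t) + ∫(-6*cos(t)) dt.
Step 2. Evaluate the standard form: now 6*t*cos(t) - 6*sin(t).
Answer: 6*t*cos(t) - 6*sin(t).


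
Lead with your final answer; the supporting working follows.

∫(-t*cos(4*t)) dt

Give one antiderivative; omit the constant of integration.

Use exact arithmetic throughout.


The answer is -t*sin(4*t)/4 - cos(4*t)/16.
Step 1. Integrate ∫(-t*cos(4*t)) dt by parts with u = t, dv = (-cos(4*t)) dt, so v = -sin(4*t)/4: now -t*sin(4*t)/4 + ∫(sin(4*t)/4) dt.
Step 2. Evaluate the standard form: now -t*sin(4*t)/4 - cos(4*t)/16.
Answer: -t*sin(4*t)/4 - cos(4*t)/16.


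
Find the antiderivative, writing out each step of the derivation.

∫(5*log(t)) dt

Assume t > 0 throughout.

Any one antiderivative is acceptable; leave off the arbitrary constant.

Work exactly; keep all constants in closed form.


Step 1. Integrate ∫(5*log(t)) dt by parts with u = log(t), dv = (5) dt, so v = 5*t [assuming t > 0]: now 5*t*log(t) + ∫(-5) dt.
Step 2. Evaluate the standard form: now 5*t*log(t) - 5*t.
Answer: 5*t*log(t) - 5*t.


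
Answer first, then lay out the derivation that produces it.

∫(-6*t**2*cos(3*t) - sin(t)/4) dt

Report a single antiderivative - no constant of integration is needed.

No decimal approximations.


The answer is -2*t**2*sin(3*t) - 4*t*cos(3*t)/3 + 4*sin(3*t)/9 + cos(t)/4.
Step 1. Rewrite: now ∫(-6*t**2*cos(3*t)) dt + ∫(-sin(t)/4) dt.
Step 2. Integrate ∫(-6*t**2*cos(3*t)) dt by parts with u = t**2, dv = (-6*cos(3*t)) dt, so v = -2*sin(3*t): now -2*t**2*sin(3*t) + ∫(4*t*sin(3*t)) dt + ∫(-sin(t)/4) dt.
Step 3. Integrate ∫(4*t*sin(3*t)) dt by parts with u = t, dv = (4*sin(3*t)) dt, so v = -4*cos(3*t)/3: now -2*t**2*sin(3*t) - 4*t*cos(3*t)/3 + ∫(-sin(t)/4) dt + ∫(4*cos(3*t)/3) dt.
Step 4. Evaluate the standard form: now -2*t**2*sin(3*t) - 4*t*cos(3*t)/3 + 4*sin(3*t)/9 + ∫(-sin(t)/4) dt.
Step 5. Evaluate the standard form: now -2*t**2*sin(3*t) - 4*t*cos(3*t)/3 + 4*sin(3*t)/9 + cos(t)/4.
Answer: -2*t**2*sin(3*t) - 4*t*cos(3*t)/3 + 4*sin(3*t)/9 + cos(t)/4.


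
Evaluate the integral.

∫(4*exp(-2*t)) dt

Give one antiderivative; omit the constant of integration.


Answer: -2*exp(-2*t).


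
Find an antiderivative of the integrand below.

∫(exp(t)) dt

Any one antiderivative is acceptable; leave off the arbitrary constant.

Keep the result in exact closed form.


Answer: exp(t).


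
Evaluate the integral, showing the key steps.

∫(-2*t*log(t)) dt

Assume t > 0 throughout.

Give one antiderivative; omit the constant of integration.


Step 1. Integrate ∫(-2*t*log(t)) dt by parts with u = log(t), dv = (-2*t) dt, so v = -t**2 [assuming t > 0]: now -t**2*log(t) + ∫(t) dt.
Step 2. Evaluate the standard form: now -t**2*log(t) + t**2/2.
Answer: -t**2*log(t) + t**2/2.


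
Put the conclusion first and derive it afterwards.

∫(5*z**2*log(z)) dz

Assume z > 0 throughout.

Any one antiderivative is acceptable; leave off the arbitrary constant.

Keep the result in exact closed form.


The answer is 5*z**3*log(z)/3 - 5*z**3/9.
Step 1. Integrate ∫(5*z**2*log(z)) dz by parts with u = log(z), dv = (5*z**2) dz, so v = 5*z**3/3 [assuming z > 0]: now 5*z**3*log(z)/3 + ∫(-5*z**2/3) dz.
Step 2. Evaluate the standard form: now 5*z**3*log(z)/3 - 5*z**3/9.
Answer: 5*z**3*log(z)/3 - 5*z**3/9.


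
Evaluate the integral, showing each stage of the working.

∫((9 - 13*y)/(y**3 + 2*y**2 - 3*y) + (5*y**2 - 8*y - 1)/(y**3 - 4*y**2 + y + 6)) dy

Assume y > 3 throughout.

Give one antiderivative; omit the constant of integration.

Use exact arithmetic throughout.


Step 1. Rewrite: now ∫((9 - 13*y)/(y**3 + 2*y**2 - 3*y)) dy + ∫((5*y**2 - 8*y - 1)/(y**3 - 4*y**2 + y + 6)) dy.
Step 2. Decompose ∫((9 - 13*y)/(y**3 + 2*y**2 - 3*y)) dy by partial fractions, (9 - 13*y)/(y**3 + 2*y**2 - 3*y) = 4/(y + 3) - 1/(y - 1) - 3/y: now ∫(-3/y) dy + ∫((5*y**2 - 8*y - 1)/(y**3 - 4*y**2 + y + 6)) dy + ∫(-1/(y - 1)) dy + ∫(4/(y + 3)) dy.
Step 3. Evaluate the standard form [assuming y > 0]: now -3*log(y) + ∫((5*y**2 - 8*y - 1)/(y**3 - 4*y**2 + y + 6)) dy + ∫(-1/(y - 1)) dy + ∫(4/(y + 3)) dy.
Step 4. Evaluate the standard form [assuming y > 1]: now -3*log(y) - log(y - 1) + ∫((5*y**2 - 8*y - 1)/(y**3 - 4*y**2 + y + 6)) dy + ∫(4/(y + 3)) dy.
Step 5. Evaluate the standard form [assuming y > -3]: now -3*log(y) - log(y - 1) + 4*log(y + 3) + ∫((5*y**2 - 8*y - 1)/(y**3 - 4*y**2 + y + 6)) dy.
Step 6. Decompose ∫((5*y**2 - 8*y - 1)/(y**3 - 4*y**2 + y + 6)) dy by partial fractions, (5*y**2 - 8*y - 1)/(y**3 - 4*y**2 + y + 6) = 1/(y + 1) - 1/(y - 2) + 5/(y - 3): now -3*log(y) - log(y - 1) + 4*log(y + 3) + ∫(5/(y - 3)) dy + ∫(-1/(y - 2)) dy + ∫(1/(y + 1)) dy.
Step 7. Evaluate the standard form [assuming y > 3]: now -3*log(y) + 5*log(y - 3) - log(y - 1) + 4*log(y + 3) + ∫(-1/(y - 2)) dy + ∫(1/(y + 1)) dy.
Step 8. Evaluate the standard form [assuming y > -1]: now -3*log(y) + 5*log(y - 3) - log(y - 1) + log(y + 1) + 4*log(y + 3) + ∫(-1/(y - 2)) dy.
Step 9. Evaluate the standard form [assuming y > 2]: now -3*log(y) + 5*log(y - 3) - log(y - 2) - log(y - 1) + log(y + 1) + 4*log(y + 3).
Answer: -3*log(y) + 5*log(y - 3) - log(y - 2) - log(y - 1) + log(y + 1) + 4*log(y + 3).


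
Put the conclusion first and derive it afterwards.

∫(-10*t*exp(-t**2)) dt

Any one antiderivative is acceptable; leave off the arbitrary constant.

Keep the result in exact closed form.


The answer is 5*exp(-t**2).
Step 1. Substitute u = t**2, turning ∫(-10*t*exp(-t**2)) dt into ∫(-5*exp(-u)) du: now ∫(-5*exp(-u)) du.
Step 2. Evaluate the standard form: now 5*exp(-u).
Step 3. Substitute back u = t**2: now 5*exp(-t**2).
Answer: 5*exp(-t**2).


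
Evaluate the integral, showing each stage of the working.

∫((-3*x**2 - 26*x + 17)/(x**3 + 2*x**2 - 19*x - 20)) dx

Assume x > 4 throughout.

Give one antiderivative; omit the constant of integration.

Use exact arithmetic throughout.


Step 1. Decompose ∫((-3*x**2 - 26*x + 17)/(x**3 + 2*x**2 - 19*x - 20)) dx by partial fractions, (-3*x**2 - 26*x + 17)/(x**3 + 2*x**2 - 19*x - 20) = 2/(x + 5) - 2/(x + 1) - 3/(x - 4): now ∫(-3/(x - 4)) dx + ∫(-2/(x + 1)) dx + ∫(2/(x + 5)) dx.
Step 2. Evaluate the standard form [assuming x > -5]: now 2*log(x + 5) + ∫(-3/(x - 4)) dx + ∫(-2/(x + 1)) dx.
Step 3. Evaluate the standard form [assuming x > -1]: now -2*log(x + 1) + 2*log(x + 5) + ∫(-3/(x - 4)) dx.
Step 4. Evaluate the standard form [assuming x > 4]: now -3*log(x - 4) - 2*log(x + 1) + 2*log(x + 5).
Answer: -3*log(x - 4) - 2*log(x + 1) + 2*log(x + 5).


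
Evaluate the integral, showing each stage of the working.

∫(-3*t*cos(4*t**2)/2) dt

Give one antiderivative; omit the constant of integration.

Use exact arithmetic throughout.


Step 1. Substitute u = t**2, turning ∫(-3*t*cos(4*t**2)/2) dt into ∫(-3*cos(4*u)/4) du: now ∫(-3*cos(4*u)/4) du.
Step 2. Evaluate the standard form: now -3*sin(4*u)/16.
Step 3. Substitute back u = t**2: now -3*sin(4*t**2)/16.
Answer: -3*sin(4*t**2)/16.


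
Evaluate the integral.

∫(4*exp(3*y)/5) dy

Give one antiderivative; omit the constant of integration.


Answer: 4*exp(3*y)/15.


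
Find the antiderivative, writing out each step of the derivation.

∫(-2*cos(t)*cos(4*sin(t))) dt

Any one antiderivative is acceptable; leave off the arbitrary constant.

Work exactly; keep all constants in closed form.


Step 1. Substitute u = sin(t), turning ∫(-2*cos(t)*cos(4*sin(t))) dt into ∫(-2*cos(4*u)) du: now ∫(-2*cos(4*u)) du.
Step 2. Evaluate the standard form: now -sin(4*u)/2.
Step 3. Substitute back u = sin(t): now -sin(4*sin(t))/2.
Answer: -sin(4*sin(t))/2.


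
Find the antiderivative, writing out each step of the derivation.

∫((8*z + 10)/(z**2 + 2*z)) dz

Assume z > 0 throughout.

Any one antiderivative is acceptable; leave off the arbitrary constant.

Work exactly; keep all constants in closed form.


Step 1. Decompose ∫((8*z + 10)/(z**2 + 2*z)) dz by partial fractions, (8*z + 10)/(z**2 + 2*z) = 3/(z + 2) + 5/z: now ∫(5/z) dz + ∫(3/(z + 2)) dz.
Step 2. Evaluate the standard form [assuming z > -2]: now 3*log(z + 2) + ∫(5/z) dz.
Step 3. Evaluate the standard form [assuming z > 0]: now 5*log(z) + 3*log(z + 2).
Answer: 5*log(z) + 3*log(z + 2).


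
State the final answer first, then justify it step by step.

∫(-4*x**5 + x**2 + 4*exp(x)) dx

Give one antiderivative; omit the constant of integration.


The answer is -2*x**6/3 + x**3/3 + 4*exp(x).
Step 1. Rewrite: now ∫(x**2) dx + ∫(-4*x**5) dx + ∫(4*exp(x)) dx.
Step 2. Evaluate the standard form: now x**3/3 + ∫(-4*x**5) dx + ∫(4*exp(x)) dx.
Step 3. Evaluate the standard form: now -2*x**6/3 + x**3/3 + ∫(4*exp(x)) dx.
Step 4. Evaluate the standard form: now -2*x**6/3 + x**3/3 + 4*exp(x).
Answer: -2*x**6/3 + x**3/3 + 4*exp(x).


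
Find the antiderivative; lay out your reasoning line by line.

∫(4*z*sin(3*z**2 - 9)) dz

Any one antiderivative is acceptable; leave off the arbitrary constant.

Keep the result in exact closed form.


Step 1. Substitute u = z**2 - 3, turning ∫(4*z*sin(3*z**2 - 9)) dz into ∫(2*sin(3*u)) du: now ∫(2*sin(3*u)) du.
Step 2. Evaluate the standard form: now -2*cos(3*u)/3.
Step 3. Substitute back u = z**2 - 3: now -2*cos(3*z**2 - 9)/3.
Answer: -2*cos(3*z**2 - 9)/3.


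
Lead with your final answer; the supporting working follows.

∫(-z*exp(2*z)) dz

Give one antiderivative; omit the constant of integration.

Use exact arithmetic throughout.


The answer is -z*exp(2*z)/2 + exp(2*z)/4.
Step 1. Integrate ∫(-z*exp(2*z)) dz by parts with u = z, dv = (-exp(2*z)) dz, so v = -exp(2*z)/2: now -z*exp(2*z)/2 + ∫(exp(2*z)/2) dz.
Step 2. Evaluate the standard form: now -z*exp(2*z)/2 + exp(2*z)/4.
Answer: -z*exp(2*z)/2 + exp(2*z)/4.


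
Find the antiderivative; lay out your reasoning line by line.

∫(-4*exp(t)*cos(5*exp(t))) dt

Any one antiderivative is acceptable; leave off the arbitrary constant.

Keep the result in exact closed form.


Step 1. Substitute u = exp(t), turning ∫(-4*exp(t)*cos(5*exp(t))) dt into ∫(-4*cos(5*u)) du: now ∫(-4*cos(5*u)) du.
Step 2. Evaluate the standard form: now -4*sin(5*u)/5.
Step 3. Substitute back u = exp(t): now -4*sin(5*exp(t))/5.
Answer: -4*sin(5*exp(t))/5.


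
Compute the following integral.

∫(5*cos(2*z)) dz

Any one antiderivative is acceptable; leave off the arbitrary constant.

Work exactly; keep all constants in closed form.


Answer: 5*sin(2*z)/2.


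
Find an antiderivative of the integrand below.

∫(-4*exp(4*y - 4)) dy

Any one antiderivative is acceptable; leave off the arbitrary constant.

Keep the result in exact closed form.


Answer: -exp(4*y - 4).


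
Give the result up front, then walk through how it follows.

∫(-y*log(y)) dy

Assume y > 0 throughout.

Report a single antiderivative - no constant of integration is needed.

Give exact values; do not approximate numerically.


The answer is -y**2*log(y)/2 + y**2/4.
Step 1. Integrate ∫(-y*log(y)) dy by parts with u = log(y), dv = (-y) dy, so v = -y**2/2 [assuming y > 0]: now -y**2*log(y)/2 + ∫(y/2) dy.
Step 2. Evaluate the standard form: now -y**2*log(y)/2 + y**2/4.
Answer: -y**2*log(y)/2 + y**2/4.


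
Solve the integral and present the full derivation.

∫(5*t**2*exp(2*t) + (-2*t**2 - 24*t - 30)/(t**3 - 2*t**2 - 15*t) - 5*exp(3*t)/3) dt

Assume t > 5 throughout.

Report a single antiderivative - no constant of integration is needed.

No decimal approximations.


Step 1. Rewrite: now ∫(5*t**2*exp(2*t)) dt + ∫((-2*t**2 - 24*t - 30)/(t**3 - 2*t**2 - 15*t)) dt + ∫(-5*exp(3*t)/3) dt.
Step 2. Evaluate the standard form: now -5*exp(3*t)/9 + ∫(5*t**2*exp(2*t)) dt + ∫((-2*t**2 - 24*t - 30)/(t**3 - 2*t**2 - 15*t)) dt.
Step 3. Integrate ∫(5*t**2*exp(2*t)) dt by parts with u = t**2, dv = (5*exp(2*t)) dt, so v = 5*exp(2*t)/2: now 5*t**2*exp(2*t)/2 - 5*exp(3*t)/9 + ∫(-5*t*exp(2*t)) dt + ∫((-2*t**2 - 24*t - 30)/(t**3 - 2*t**2 - 15*t)) dt.
Step 4. Integrate ∫(-5*t*exp(2*t)) dt by parts with u = t, dv = (-5*exp(2*t)) dt, so v = -5*exp(2*t)/2: now 5*t**2*exp(2*t)/2 - 5*t*exp(2*t)/2 - 5*exp(3*t)/9 + ∫((-2*t**2 - 24*t - 30)/(t**3 - 2*t**2 - 15*t)) dt + ∫(5*exp(2*t)/2) dt.
Step 5. Evaluate the standard form: now 5*t**2*exp(2*t)/2 - 5*t*exp(2*t)/2 - 5*exp(3*t)/9 + 5*exp(2*t)/4 + ∫((-2*t**2 - 24*t - 30)/(t**3 - 2*t**2 - 15*t)) dt.
Step 6. Decompose ∫((-2*t**2 - 24*t - 30)/(t**3 - 2*t**2 - 15*t)) dt by partial fractions, (-2*t**2 - 24*t - 30)/(t**3 - 2*t**2 - 15*t) = 1/(t + 3) - 5/(t - 5) + 2/t: now 5*t**2*exp(2*t)/2 - 5*t*exp(2*t)/2 - 5*exp(3*t)/9 + 5*exp(2*t)/4 + ∫(2/t) dt + ∫(-5/(t - 5)) dt + ∫(1/(t + 3)) dt.
Step 7. Evaluate the standard form [assuming t > -3]: now 5*t**2*exp(2*t)/2 - 5*t*exp(2*t)/2 - 5*exp(3*t)/9 + 5*exp(2*t)/4 + log(t + 3) + ∫(2/t) dt + ∫(-5/(t - 5)) dt.
Step 8. Evaluate the standard form [assuming t > 5]: now 5*t**2*exp(2*t)/2 - 5*t*exp(2*t)/2 - 5*exp(3*t)/9 + 5*exp(2*t)/4 - 5*log(t - 5) + log(t + 3) + ∫(2/t) dt.
Step 9. Evaluate the standard form [assuming t > 0]: now 5*t**2*exp(2*t)/2 - 5*t*exp(2*t)/2 - 5*exp(3*t)/9 + 5*exp(2*t)/4 + 2*log(t) - 5*log(t - 5) + log(t + 3).
Answer: 5*t**2*exp(2*t)/2 - 5*t*exp(2*t)/2 - 5*exp(3*t)/9 + 5*exp(2*t)/4 + 2*log(t) - 5*log(t - 5) + log(t + 3).


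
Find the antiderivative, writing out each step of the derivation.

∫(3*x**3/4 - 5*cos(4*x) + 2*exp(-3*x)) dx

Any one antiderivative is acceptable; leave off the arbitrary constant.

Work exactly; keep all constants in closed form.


Step 1. Rewrite: now ∫(3*x**3/4) dx + ∫(2*exp(-3*x)) dx + ∫(-5*cos(4*x)) dx.
Step 2. Evaluate the standard form: now -5*sin(4*x)/4 + ∫(3*x**3/4) dx + ∫(2*exp(-3*x)) dx.
Step 3. Evaluate the standard form: now -5*sin(4*x)/4 + ∫(3*x**3/4) dx - 2*exp(-3*x)/3.
Step 4. Evaluate the standard form: now 3*x**4/16 - 5*sin(4*x)/4 - 2*exp(-3*x)/3.
Answer: 3*x**4/16 - 5*sin(4*x)/4 - 2*exp(-3*x)/3.


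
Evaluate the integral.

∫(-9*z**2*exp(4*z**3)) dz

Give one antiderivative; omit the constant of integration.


Answer: -3*exp(4*z**3)/4.


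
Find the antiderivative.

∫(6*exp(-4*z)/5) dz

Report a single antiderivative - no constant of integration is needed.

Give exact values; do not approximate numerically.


Answer: -3*exp(-4*z)/10.


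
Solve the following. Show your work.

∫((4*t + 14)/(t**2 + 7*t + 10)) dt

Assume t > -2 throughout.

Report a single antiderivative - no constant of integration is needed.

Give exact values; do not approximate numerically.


Step 1. Decompose ∫((4*t + 14)/(t**2 + 7*t + 10)) dt by partial fractions, (4*t + 14)/(t**2 + 7*t + 10) = 2/(t + 5) + 2/(t + 2): now ∫(2/(t + 2)) dt + ∫(2/(t + 5)) dt.
Step 2. Evaluate the standard form [assuming t > -2]: now 2*log(t + 2) + ∫(2/(t + 5)) dt.
Step 3. Evaluate the standard form [assuming t > -5]: now 2*log(t + 2) + 2*log(t + 5).
Answer: 2*log(t + 2) + 2*log(t + 5).


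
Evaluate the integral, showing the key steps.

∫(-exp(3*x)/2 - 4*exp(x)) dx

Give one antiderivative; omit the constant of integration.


Step 1. Rewrite: now ∫(-4*exp(x)) dx + ∫(-exp(3*x)/2) dx.
Step 2. Evaluate the standard form: now -exp(3*x)/6 + ∫(-4*exp(x)) dx.
Step 3. Evaluate the standard form: now -exp(3*x)/6 - 4*exp(x).
Answer: -exp(3*x)/6 - 4*exp(x).
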